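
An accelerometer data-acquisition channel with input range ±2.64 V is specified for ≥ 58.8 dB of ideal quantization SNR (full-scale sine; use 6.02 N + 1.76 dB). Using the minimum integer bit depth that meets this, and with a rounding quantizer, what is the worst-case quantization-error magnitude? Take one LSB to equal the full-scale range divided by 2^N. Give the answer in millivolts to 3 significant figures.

Range = 2.64 − (-2.64) = 5.28 V.
6.02 N + 1.76 ≥ 58.8 gives N ≥ 9.475, so the minimum integer is 10.
LSB = 5.28 V ÷ 2^10 = 5.28/1024 V = 5.1563 mV.
Max error for round-to-nearest is LSB/2 = 2.58 mV.

2.58 mV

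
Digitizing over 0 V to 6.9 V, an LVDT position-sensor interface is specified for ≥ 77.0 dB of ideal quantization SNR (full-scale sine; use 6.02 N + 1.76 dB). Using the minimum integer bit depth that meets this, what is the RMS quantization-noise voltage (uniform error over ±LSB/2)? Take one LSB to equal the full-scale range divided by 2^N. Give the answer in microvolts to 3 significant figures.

243 µV

Span = 6.9 V.
N ≥ (77.0 − 1.76)/6.02 = 12.498 → N_min = 13.
Step size = 6.9/8192 V = 0.84229 mV.
σ_q = LSB/√12 = 0.84229 mV/3.4641 = 243 µV.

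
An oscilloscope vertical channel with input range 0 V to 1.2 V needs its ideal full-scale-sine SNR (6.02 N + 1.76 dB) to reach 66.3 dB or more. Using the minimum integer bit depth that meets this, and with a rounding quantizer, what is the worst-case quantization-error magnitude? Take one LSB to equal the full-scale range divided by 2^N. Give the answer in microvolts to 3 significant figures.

Full-scale range = 1.2 V.
N ≥ (66.3 − 1.76)/6.02 = 10.721 → N_min = 11.
Step size = 1.2/2048 V = 0.58594 mV.
|e|_max = LSB/2 = 293 µV.

293 µV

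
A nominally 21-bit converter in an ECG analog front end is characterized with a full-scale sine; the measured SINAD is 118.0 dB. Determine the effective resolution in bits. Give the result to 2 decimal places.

Inverting SNR = 6.02 N + 1.76: N_eff = (118.0 − 1.76)/6.02 = 19.3090.

19.31 bits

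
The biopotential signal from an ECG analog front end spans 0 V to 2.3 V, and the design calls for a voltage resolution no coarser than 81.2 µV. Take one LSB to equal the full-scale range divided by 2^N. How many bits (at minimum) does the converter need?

Full-scale range = 2.3 V.
2.3 V / 81.2 µV = 28330. Since 2^14 = 16384 and 2^15 = 32768, N = 15.

15 bits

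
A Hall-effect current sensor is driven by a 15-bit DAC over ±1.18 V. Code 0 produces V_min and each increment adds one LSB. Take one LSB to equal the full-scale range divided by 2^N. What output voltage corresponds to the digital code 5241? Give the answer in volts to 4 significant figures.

The full-scale span is 1.18 − (-1.18) = 2.36 V. LSB = 2.36 V / 2^15.
V_out = -1.18 + 5241 × (2.36/32768) V
      = -1.18 + 0.377465 = -0.802535 V.

-0.8025 V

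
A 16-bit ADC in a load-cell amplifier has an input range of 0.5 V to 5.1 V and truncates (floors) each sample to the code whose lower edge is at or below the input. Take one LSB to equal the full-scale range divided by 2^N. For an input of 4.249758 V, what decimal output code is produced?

53422

Span: 5.1 V − (0.5 V) = 4.6 V. LSB = 4.6 V / 2^16 ≈ 70.19 µV.
(V_in − V_min) × 2^16/range = (4.249758 − (0.5)) × 65536/4.6 = 53422.639.
Floor → code = 53422.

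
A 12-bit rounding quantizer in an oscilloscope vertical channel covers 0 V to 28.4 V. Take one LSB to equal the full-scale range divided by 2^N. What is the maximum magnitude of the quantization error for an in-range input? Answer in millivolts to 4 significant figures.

V_FS = 28.4 V.
LSB = 28.4 V / 2^12 = 6.93359 mV.
Worst-case error for round-to-nearest is half an LSB: 3.467 mV.

3.467 mV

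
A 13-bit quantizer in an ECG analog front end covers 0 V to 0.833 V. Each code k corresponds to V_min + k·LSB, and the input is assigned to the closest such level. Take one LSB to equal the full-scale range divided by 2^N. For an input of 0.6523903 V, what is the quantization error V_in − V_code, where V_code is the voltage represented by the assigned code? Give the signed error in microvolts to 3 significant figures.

V_FS = 0.833 V. LSB = 0.833 V / 2^13 ≈ 101.7 µV.
(V_in − V_min)/LSB = (0.6523903 − (0)) × 8192/0.833 = 6415.8239 → nearest code k = 6416.
Reconstructed level: 0 + 6416 × 0.833/8192 V = 0.6524082031 V.
e = 0.6523903 − (0.6524082031) = −17.9 µV.

−17.9 µV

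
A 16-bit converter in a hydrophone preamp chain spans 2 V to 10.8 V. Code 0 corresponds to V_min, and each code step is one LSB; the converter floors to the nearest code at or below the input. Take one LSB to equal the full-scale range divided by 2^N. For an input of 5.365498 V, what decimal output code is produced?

The full-scale span is 10.8 − (2) = 8.8 V. LSB = 8.8 V / 2^16 ≈ 134.3 µV.
V_in − V_min = 5.365498 − (2) = 3.365498 V.
Divide by LSB: 3.365498 × 65536/8.8 = 25063.7815.
Truncating gives code 25063.

25063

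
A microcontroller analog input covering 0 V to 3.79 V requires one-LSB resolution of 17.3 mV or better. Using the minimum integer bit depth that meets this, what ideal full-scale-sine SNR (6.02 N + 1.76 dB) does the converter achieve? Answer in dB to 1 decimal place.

Range is 3.79 V.
3.79 V / 17.3 mV = 219.1. Since 2^7 = 128 and 2^8 = 256, N = 8.
6.02(8) + 1.76 = 49.92 dB.

49.9 dB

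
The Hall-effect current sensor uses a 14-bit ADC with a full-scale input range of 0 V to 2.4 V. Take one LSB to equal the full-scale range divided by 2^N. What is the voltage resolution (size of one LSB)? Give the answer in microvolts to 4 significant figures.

146.5 µV

Range is 2.4 V.
Number of codes = 2^14 = 16384.
One LSB is 2.4 V / 16384 = 146.5 µV.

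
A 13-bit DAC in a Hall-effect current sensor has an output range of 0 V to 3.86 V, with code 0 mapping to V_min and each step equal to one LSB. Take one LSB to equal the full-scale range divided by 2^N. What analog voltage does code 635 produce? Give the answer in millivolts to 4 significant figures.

Span = 3.86 V. LSB = 3.86 V / 2^13.
V_out = V_min + code × LSB = 0 V + 635 × 3.86 V / 8192
      = 0 + 0.299207 = 0.299207 V.

299.2 mV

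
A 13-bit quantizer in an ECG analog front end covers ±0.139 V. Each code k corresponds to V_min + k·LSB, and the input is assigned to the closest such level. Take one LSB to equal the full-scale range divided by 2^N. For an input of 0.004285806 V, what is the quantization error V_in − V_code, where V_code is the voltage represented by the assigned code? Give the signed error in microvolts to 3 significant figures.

+9.93 µV

Range = 0.139 − (-0.139) = 0.278 V. LSB = 0.278 V / 2^13 ≈ 33.94 µV.
(0.004285806 − (-0.139)) / LSB = 0.143285806 × 8192/0.278 = 4222.2925. Nearest integer: k = 4222.
Reconstructed level: -0.139 + 4222 × 0.278/8192 V = 0.004275878906 V.
V_in − V_code = 0.004285806 − (0.004275878906) = +9.93 µV.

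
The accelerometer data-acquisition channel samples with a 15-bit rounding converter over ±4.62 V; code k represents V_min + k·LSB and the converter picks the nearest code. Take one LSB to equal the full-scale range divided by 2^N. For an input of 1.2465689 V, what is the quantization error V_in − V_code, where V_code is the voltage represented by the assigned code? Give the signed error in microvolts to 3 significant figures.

−75.4 µV

Span: 4.62 V − (-4.62 V) = 9.24 V. LSB = 9.24 V / 2^15 ≈ 282.0 µV.
Position in LSBs: (1.2465689 − (-4.62)) × 32768/9.24 = 20804.7327; rounding gives k = 20805.
V_code = V_min + k × range/2^15 = -4.62 + 20805 × 9.24/32768 = 1.2466442871 V.
Error = V_in − V_code = 1.2465689 − (1.2466442871) = −75.4 µV.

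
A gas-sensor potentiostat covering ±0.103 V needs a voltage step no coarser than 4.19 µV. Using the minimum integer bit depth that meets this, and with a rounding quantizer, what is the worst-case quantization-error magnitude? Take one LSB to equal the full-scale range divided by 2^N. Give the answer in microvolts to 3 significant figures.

Span: 0.103 V − (-0.103 V) = 0.206 V.
Levels needed ≥ 0.206/4.19 µV = 49160. 2^16 = 65536 suffices, so N_min = 16.
One LSB is 0.206 V / 65536 = 3.1433 µV.
Half an LSB is 1.57 µV.

1.57 µV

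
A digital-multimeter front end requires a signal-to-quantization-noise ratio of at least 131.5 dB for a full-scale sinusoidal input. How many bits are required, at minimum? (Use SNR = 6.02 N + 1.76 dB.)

22 bits

N ≥ (131.5 − 1.76)/6.02 = 21.551 → N_min = 22.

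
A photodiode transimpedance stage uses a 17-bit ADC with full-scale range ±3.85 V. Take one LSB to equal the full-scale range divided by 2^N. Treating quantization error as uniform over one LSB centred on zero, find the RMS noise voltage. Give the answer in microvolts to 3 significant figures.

17.0 µV

Full-scale range = 3.85 V − (-3.85 V) = 7.7 V.
Step size = 7.7/131072 V = 58.746 µV.
For a uniform distribution on [−LSB/2, +LSB/2], V_rms = LSB/√12 = 58.746 µV/3.4641 = 17.0 µV.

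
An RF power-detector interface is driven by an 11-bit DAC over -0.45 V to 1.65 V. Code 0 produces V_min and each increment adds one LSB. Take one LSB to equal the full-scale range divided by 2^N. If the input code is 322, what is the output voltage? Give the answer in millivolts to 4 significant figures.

-119.8 mV

The full-scale span is 1.65 − (-0.45) = 2.1 V. LSB = 2.1 V / 2^11.
Output = V_min + (322/2048) × range = -0.45 + 0.157227 × 2.1 V
      = -0.45 + 0.330176 = -0.119824 V.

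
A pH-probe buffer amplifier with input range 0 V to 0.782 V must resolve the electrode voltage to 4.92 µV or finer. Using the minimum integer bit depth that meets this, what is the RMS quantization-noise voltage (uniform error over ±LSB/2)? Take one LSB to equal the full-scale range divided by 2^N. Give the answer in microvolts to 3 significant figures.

Full-scale range = 0.782 V.
Need 2^N ≥ 0.782 V / 4.92 µV = 158900 → N_min = 18.
LSB = 0.782 V ÷ 2^18 = 0.782/262144 V = 2.9831 µV.
σ_q = LSB/√12 = 2.9831 µV/3.4641 = 0.861 µV.

0.861 µV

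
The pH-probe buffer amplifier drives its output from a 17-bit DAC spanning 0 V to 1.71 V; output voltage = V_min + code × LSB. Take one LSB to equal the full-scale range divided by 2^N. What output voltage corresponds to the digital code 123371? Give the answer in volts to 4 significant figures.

Range is 1.71 V. LSB = 1.71 V / 2^17.
V_out = V_min + code × LSB = 0 V + 123371 × 1.71 V / 131072
      = 0 + 1.60953 = 1.60953 V.

1.610 V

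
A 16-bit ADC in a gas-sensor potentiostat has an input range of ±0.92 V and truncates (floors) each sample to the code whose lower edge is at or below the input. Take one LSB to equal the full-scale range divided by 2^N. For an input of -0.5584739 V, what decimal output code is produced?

12876

Full-scale range = 0.92 V − (-0.92 V) = 1.84 V. LSB = 1.84 V / 2^16 ≈ 28.08 µV.
V_in − V_min = -0.5584739 − (-0.92) = 0.3615261 V.
Divide by LSB: 0.3615261 × 65536/1.84 = 12876.6166.
Truncating gives code 12876.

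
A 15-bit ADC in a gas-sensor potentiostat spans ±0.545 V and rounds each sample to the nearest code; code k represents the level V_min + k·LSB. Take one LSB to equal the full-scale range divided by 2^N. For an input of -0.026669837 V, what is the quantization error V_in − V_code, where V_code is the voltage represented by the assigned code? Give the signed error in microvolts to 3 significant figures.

Full-scale range = 0.545 V − (-0.545 V) = 1.09 V. LSB = 1.09 V / 2^15 ≈ 33.26 µV.
(-0.026669837 − (-0.545)) / LSB = 0.518330163 × 32768/1.09 = 15582.2411. Nearest integer: k = 15582.
V_code = -0.545 + (15582/32768) × 1.09 = -0.026677856445 V.
V_in − V_code = -0.026669837 − (-0.026677856445) = +8.02 µV.

+8.02 µV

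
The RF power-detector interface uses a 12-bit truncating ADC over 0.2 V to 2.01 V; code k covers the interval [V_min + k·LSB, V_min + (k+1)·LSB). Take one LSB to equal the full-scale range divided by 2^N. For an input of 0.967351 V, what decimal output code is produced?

Span: 2.01 V − (0.2 V) = 1.81 V. LSB = 1.81 V / 2^12 ≈ 441.9 µV.
(V_in − V_min) × 2^12/range = (0.967351 − (0.2)) × 4096/1.81 = 1736.503.
Floor → code = 1736.

1736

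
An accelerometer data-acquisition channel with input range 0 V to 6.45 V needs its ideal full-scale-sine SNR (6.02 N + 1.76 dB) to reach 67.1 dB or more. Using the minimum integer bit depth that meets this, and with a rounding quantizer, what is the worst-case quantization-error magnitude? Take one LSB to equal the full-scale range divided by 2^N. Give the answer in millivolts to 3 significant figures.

V_FS = 6.45 V.
6.02 N + 1.76 ≥ 67.1 gives N ≥ 10.854, so the minimum integer is 11.
LSB = 6.45 V ÷ 2^11 = 6.45/2048 V = 3.1494 mV.
Half an LSB is 1.57 mV.

1.57 mV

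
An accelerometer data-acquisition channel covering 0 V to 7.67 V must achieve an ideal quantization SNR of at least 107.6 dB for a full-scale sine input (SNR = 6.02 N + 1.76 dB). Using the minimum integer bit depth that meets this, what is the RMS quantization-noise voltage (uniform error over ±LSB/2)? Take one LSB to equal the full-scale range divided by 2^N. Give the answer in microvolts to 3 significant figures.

Span = 7.67 V.
Solving 6.02 N ≥ 107.6 − 1.76: N ≥ 17.581. Round up → N = 18.
Step size = 7.67/262144 V = 29.259 µV.
RMS noise = LSB/√12 = 8.45 µV.

8.45 µV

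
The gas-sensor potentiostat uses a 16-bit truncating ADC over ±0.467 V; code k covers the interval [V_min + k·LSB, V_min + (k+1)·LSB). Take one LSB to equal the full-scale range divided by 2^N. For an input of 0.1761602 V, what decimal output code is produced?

45128

Full-scale range = 0.467 V − (-0.467 V) = 0.934 V. LSB = 0.934 V / 2^16 ≈ 14.25 µV.
(V_in − V_min) × 2^16/range = (0.1761602 − (-0.467)) × 65536/0.934 = 45128.637.
Floor → code = 45128.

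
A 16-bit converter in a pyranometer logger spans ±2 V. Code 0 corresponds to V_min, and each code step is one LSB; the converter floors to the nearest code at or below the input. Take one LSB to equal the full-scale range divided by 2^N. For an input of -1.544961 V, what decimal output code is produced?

Range = 2 − (-2) = 4 V. LSB = 4 V / 2^16 ≈ 61.04 µV.
(V_in − V_min) × 2^16/range = (-1.544961 − (-2)) × 65536/4 = 7455.359.
Floor → code = 7455.

7455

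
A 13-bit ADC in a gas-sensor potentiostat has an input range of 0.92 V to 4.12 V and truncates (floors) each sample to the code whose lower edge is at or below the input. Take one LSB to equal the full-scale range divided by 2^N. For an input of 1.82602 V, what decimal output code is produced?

Full-scale range = 4.12 V − (0.92 V) = 3.2 V. LSB = 3.2 V / 2^13 ≈ 390.6 µV.
V_in − V_min = 1.82602 − (0.92) = 0.90602 V.
Divide by LSB: 0.90602 × 8192/3.2 = 2319.4112.
Truncating gives code 2319.

2319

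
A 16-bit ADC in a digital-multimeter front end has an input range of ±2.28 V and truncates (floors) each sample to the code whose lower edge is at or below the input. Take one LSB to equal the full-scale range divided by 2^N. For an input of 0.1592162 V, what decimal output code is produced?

Span: 2.28 V − (-2.28 V) = 4.56 V. LSB = 4.56 V / 2^16 ≈ 69.58 µV.
code = ⌊(V_in − V_min)/LSB⌋ = ⌊(V_in − V_min) × 2^16 / range⌋
     = ⌊(0.1592162 − (-2.28)) × 65536 / 4.56⌋ = ⌊2.4392162 × 65536/4.56⌋
     = ⌊35056.244⌋ = 35056.

35056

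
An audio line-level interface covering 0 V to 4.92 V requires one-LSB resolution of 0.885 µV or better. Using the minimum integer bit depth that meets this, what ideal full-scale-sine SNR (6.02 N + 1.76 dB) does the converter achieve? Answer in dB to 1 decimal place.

140.2 dB

Span = 4.92 V.
Need 2^N ≥ 4.92 V / 0.885 µV = 5.559e6 → N_min = 23.
Ideal SNR at N = 23: 6.02·23 + 1.76 = 140.2 dB.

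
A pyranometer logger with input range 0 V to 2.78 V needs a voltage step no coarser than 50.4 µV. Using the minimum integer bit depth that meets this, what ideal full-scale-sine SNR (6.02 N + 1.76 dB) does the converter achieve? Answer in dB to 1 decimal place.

98.1 dB

Span = 2.78 V.
Required number of levels: 2.78/50.4 µV = 55159; smallest N with 2^N ≥ that is 16.
Ideal SNR at N = 16: 6.02·16 + 1.76 = 98.1 dB.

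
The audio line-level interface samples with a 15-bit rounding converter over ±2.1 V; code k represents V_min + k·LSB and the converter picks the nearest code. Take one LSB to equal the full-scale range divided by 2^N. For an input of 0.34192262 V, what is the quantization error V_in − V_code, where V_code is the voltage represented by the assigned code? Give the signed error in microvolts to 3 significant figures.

Full-scale range = 2.1 V − (-2.1 V) = 4.2 V. LSB = 4.2 V / 2^15 ≈ 128.2 µV.
(0.34192262 − (-2.1)) / LSB = 2.44192262 × 32768/4.2 = 19051.6477. Nearest integer: k = 19052.
V_code = -2.1 + (19052/32768) × 4.2 = 0.34196777344 V.
V_in − V_code = 0.34192262 − (0.34196777344) = −45.2 µV.

−45.2 µV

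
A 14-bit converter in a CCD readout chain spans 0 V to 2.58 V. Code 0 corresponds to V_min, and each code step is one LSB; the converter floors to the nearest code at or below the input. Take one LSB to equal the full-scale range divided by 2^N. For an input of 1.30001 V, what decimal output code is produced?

8255

V_FS = 2.58 V. LSB = 2.58 V / 2^14 ≈ 157.5 µV.
V_in − V_min = 1.30001 − (0) = 1.30001 V.
Divide by LSB: 1.30001 × 16384/2.58 = 8255.5674.
Truncating gives code 8255.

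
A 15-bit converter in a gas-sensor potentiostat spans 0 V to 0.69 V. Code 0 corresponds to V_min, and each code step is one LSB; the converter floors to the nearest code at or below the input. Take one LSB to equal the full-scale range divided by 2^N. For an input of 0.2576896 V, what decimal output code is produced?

Range is 0.69 V. LSB = 0.69 V / 2^15 ≈ 21.06 µV.
(V_in − V_min) × 2^15/range = (0.2576896 − (0)) × 32768/0.69 = 12237.642.
Floor → code = 12237.

12237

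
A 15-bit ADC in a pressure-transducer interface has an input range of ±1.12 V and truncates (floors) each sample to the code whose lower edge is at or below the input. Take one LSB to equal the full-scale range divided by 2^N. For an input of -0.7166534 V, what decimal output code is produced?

5900

Range = 1.12 − (-1.12) = 2.24 V. LSB = 2.24 V / 2^15 ≈ 68.36 µV.
code = ⌊(V_in − V_min)/LSB⌋ = ⌊(V_in − V_min) × 2^15 / range⌋
     = ⌊(-0.7166534 − (-1.12)) × 32768 / 2.24⌋ = ⌊0.4033466 × 32768/2.24⌋
     = ⌊5900.385⌋ = 5900.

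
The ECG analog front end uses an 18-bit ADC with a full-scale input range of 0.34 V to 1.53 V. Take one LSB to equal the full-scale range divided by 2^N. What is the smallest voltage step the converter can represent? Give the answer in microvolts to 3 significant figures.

4.54 µV

Range = 1.53 − (0.34) = 1.19 V.
Number of codes = 2^18 = 262144.
Step size = 1.19/262144 V = 4.54 µV.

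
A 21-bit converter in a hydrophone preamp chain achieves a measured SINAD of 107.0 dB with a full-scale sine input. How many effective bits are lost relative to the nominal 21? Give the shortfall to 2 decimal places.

3.52 bits

Effective bits = (107.0 − 1.76)/6.02 = 17.4817.
Shortfall = 21 − 17.4817 = 3.5183 bits.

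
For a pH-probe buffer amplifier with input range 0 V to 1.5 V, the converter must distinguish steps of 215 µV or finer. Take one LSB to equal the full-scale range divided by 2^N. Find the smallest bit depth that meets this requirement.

13 bits

Range is 1.5 V.
Required number of levels: 1.5/215 µV = 6976.7; smallest N with 2^N ≥ that is 13.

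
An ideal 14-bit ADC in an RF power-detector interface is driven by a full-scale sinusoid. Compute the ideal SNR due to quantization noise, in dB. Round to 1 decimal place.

86.0 dB

For an ideal N-bit converter with full-scale sine input, SNR = 6.02 N + 1.76 dB. SNR = 6.02 × 14 + 1.76 = 84.28 + 1.76 = 86.04 dB.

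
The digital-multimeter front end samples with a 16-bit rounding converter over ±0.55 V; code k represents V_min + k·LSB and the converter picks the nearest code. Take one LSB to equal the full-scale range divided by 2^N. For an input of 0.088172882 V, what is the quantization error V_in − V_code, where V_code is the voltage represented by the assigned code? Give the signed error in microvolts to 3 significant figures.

The full-scale span is 0.55 − (-0.55) = 1.1 V. LSB = 1.1 V / 2^16 ≈ 16.78 µV.
Position in LSBs: (0.088172882 − (-0.55)) × 65536/1.1 = 38021.1800; rounding gives k = 38021.
V_code = V_min + k × range/2^16 = -0.55 + 38021 × 1.1/65536 = 0.088169860840 V.
Error = V_in − V_code = 0.088172882 − (0.088169860840) = +3.02 µV.

+3.02 µV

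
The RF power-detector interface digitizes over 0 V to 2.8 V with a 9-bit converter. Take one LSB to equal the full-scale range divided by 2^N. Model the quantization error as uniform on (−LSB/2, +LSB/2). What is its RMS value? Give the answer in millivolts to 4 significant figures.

Range is 2.8 V.
LSB = 2.8 V ÷ 2^9 = 2.8/512 V = 5.46875 mV.
V_rms = LSB/√12 = 5.46875 mV / √12 = 1.579 mV.

1.579 mV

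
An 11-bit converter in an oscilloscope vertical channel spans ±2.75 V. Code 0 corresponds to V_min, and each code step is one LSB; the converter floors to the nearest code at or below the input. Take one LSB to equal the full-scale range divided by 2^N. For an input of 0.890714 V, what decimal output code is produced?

Range = 2.75 − (-2.75) = 5.5 V. LSB = 5.5 V / 2^11 ≈ 2.686 mV.
V_in − V_min = 0.890714 − (-2.75) = 3.640714 V.
Divide by LSB: 3.640714 × 2048/5.5 = 1355.6695.
Truncating gives code 1355.

1355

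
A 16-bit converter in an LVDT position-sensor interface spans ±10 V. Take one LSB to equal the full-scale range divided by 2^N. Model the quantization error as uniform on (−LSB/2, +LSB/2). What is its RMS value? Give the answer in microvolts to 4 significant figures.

Full-scale range = 10 V − (-10 V) = 20 V.
LSB = 20 V ÷ 2^16 = 20/65536 V = 305.176 µV.
RMS of a uniform error over width LSB is LSB/√12 = 88.10 µV.

88.10 µV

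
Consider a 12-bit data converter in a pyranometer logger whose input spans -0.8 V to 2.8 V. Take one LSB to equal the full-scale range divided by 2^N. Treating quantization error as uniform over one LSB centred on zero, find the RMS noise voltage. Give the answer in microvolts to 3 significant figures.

254 µV

Span: 2.8 V − (-0.8 V) = 3.6 V.
LSB = 3.6 V ÷ 2^12 = 3.6/4096 V = 0.87891 mV.
For a uniform distribution on [−LSB/2, +LSB/2], V_rms = LSB/√12 = 0.87891 mV/3.4641 = 254 µV.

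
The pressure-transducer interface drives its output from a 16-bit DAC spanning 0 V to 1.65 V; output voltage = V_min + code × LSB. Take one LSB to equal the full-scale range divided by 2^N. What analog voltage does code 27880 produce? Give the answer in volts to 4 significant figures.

Full-scale range = 1.65 V. LSB = 1.65 V / 2^16.
V_out = V_min + code × LSB = 0 V + 27880 × 1.65 V / 65536
      = 0 + 0.701935 = 0.701935 V.

0.7019 V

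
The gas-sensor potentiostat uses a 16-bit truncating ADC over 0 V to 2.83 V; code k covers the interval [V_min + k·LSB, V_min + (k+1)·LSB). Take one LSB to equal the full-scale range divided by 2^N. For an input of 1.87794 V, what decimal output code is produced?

Range is 2.83 V. LSB = 2.83 V / 2^16 ≈ 43.18 µV.
(V_in − V_min) × 2^16/range = (1.87794 − (0)) × 65536/2.83 = 43488.578.
Floor → code = 43488.

43488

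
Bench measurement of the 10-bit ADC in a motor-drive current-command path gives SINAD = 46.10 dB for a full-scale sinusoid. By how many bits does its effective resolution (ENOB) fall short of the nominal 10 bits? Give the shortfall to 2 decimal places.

2.63 bits

N_eff = (46.10 − 1.76)/6.02 = 7.3654 bits.
10 − 7.3654 = 2.63 bits below nominal.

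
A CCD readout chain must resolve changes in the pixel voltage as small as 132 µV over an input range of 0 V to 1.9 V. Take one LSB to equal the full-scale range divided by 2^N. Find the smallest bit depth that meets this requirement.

Full-scale range = 1.9 V.
Need 2^N ≥ 1.9 V / 132 µV = 14390 → N_min = 14.

14 bits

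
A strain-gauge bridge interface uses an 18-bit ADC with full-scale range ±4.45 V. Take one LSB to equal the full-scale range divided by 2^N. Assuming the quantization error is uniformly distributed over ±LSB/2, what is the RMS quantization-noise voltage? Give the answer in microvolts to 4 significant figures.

9.801 µV

Span: 4.45 V − (-4.45 V) = 8.9 V.
LSB = 8.9 V / 2^18 = 33.9508 µV.
RMS of a uniform error over width LSB is LSB/√12 = 9.801 µV.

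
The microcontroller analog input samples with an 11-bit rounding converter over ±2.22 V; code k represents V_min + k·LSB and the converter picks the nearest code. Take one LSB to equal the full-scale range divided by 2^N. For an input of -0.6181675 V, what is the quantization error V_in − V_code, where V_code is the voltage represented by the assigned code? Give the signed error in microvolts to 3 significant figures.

−296 µV

Range = 2.22 − (-2.22) = 4.44 V. LSB = 4.44 V / 2^11 ≈ 2.168 mV.
Position in LSBs: (-0.6181675 − (-2.22)) × 2048/4.44 = 738.8633; rounding gives k = 739.
V_code = -2.22 + (739/2048) × 4.44 = -0.6178710938 V.
e = -0.6181675 − (-0.6178710938) = −296 µV.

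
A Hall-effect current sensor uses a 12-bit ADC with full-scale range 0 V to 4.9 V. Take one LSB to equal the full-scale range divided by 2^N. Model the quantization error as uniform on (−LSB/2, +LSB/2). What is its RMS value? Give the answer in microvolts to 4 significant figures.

Full-scale range = 4.9 V.
LSB = 4.9 V / 2^12 = 1.19629 mV.
RMS of a uniform error over width LSB is LSB/√12 = 345.3 µV.

345.3 µV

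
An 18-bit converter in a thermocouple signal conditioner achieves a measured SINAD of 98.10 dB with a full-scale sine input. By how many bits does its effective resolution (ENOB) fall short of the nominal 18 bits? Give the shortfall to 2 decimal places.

Effective bits = (98.10 − 1.76)/6.02 = 16.0033.
Lost resolution: 18 − 16.0033 = 1.9967 bits.

2.00 bits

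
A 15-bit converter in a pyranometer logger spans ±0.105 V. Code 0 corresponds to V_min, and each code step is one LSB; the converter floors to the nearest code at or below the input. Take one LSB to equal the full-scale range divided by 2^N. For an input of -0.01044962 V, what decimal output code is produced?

The full-scale span is 0.105 − (-0.105) = 0.21 V. LSB = 0.21 V / 2^15 ≈ 6.409 µV.
code = ⌊(V_in − V_min)/LSB⌋ = ⌊(V_in − V_min) × 2^15 / range⌋
     = ⌊(-0.01044962 − (-0.105)) × 32768 / 0.21⌋ = ⌊0.09455038 × 32768/0.21⌋
     = ⌊14753.461⌋ = 14753.

14753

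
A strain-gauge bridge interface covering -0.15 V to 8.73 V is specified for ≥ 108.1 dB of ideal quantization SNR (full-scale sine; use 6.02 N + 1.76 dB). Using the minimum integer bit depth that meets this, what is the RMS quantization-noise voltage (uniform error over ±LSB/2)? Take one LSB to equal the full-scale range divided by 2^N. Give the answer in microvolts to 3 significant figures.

Range = 8.73 − (-0.15) = 8.88 V.
6.02 N + 1.76 ≥ 108.1 gives N ≥ 17.664, so the minimum integer is 18.
LSB = 8.88 V ÷ 2^18 = 8.88/262144 V = 33.875 µV.
V_rms = LSB/√12 = 9.78 µV.

9.78 µV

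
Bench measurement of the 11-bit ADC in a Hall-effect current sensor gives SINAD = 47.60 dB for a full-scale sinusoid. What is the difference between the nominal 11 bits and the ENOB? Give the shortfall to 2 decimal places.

Effective bits = (47.60 − 1.76)/6.02 = 7.6146.
Lost resolution: 11 − 7.6146 = 3.3854 bits.

3.39 bits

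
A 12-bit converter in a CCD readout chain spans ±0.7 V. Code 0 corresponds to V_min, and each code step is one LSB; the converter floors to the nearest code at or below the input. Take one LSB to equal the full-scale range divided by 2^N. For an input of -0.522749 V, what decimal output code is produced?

Range = 0.7 − (-0.7) = 1.4 V. LSB = 1.4 V / 2^12 ≈ 341.8 µV.
code = ⌊(V_in − V_min)/LSB⌋ = ⌊(V_in − V_min) × 2^12 / range⌋
     = ⌊(-0.522749 − (-0.7)) × 4096 / 1.4⌋ = ⌊0.177251 × 4096/1.4⌋
     = ⌊518.586⌋ = 518.

518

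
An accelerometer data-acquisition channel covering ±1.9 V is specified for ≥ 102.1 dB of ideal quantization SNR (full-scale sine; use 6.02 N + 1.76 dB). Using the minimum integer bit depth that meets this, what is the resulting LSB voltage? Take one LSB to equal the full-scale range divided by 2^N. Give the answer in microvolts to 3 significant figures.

Full-scale range = 1.9 V − (-1.9 V) = 3.8 V.
6.02 N + 1.76 ≥ 102.1 gives N ≥ 16.668, so the minimum integer is 17.
LSB = 3.8 V / 2^17 = 29.0 µV.

29.0 µV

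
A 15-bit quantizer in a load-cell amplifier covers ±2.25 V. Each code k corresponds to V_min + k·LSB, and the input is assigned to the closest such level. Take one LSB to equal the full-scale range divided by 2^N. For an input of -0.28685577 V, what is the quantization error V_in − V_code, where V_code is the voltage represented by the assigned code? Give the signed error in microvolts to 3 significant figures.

Range = 2.25 − (-2.25) = 4.5 V. LSB = 4.5 V / 2^15 ≈ 137.3 µV.
(V_in − V_min)/LSB = (-0.28685577 − (-2.25)) × 32768/4.5 = 14295.1800 → nearest code k = 14295.
V_code = -2.25 + (14295/32768) × 4.5 = -0.28688049316 V.
Error = V_in − V_code = -0.28685577 − (-0.28688049316) = +24.7 µV.

+24.7 µV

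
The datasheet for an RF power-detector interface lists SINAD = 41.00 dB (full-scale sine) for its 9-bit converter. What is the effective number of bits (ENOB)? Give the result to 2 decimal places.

6.52 bits

ENOB = (41.00 − 1.76)/6.02 = 6.5183 bits.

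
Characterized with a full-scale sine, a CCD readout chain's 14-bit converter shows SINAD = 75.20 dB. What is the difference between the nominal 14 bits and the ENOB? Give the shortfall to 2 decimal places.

Effective bits = (75.20 − 1.76)/6.02 = 12.1993.
Lost resolution: 14 − 12.1993 = 1.8007 bits.

1.80 bits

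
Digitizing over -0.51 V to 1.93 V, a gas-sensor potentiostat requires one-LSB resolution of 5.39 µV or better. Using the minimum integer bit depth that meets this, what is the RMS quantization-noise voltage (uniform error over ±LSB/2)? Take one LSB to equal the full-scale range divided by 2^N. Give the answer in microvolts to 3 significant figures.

1.34 µV

Span: 1.93 V − (-0.51 V) = 2.44 V.
Levels needed ≥ 2.44/5.39 µV = 452700. 2^19 = 524288 suffices, so N_min = 19.
Step size = 2.44/524288 V = 4.6539 µV.
σ_q = LSB/√12 = 4.6539 µV/3.4641 = 1.34 µV.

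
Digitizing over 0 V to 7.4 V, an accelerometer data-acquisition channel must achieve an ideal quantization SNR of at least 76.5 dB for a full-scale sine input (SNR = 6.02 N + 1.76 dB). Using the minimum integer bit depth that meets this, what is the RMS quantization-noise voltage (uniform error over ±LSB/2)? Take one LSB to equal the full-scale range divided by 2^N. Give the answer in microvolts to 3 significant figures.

261 µV

Range is 7.4 V.
Required N = ⌈(76.5 − 1.76)/6.02⌉ = ⌈12.415⌉ = 13.
LSB = 7.4 V ÷ 2^13 = 7.4/8192 V = 0.90332 mV.
RMS noise = LSB/√12 = 261 µV.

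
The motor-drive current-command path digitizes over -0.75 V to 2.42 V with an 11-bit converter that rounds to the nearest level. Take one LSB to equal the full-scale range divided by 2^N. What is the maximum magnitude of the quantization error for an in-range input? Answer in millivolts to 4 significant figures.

Full-scale range = 2.42 V − (-0.75 V) = 3.17 V.
Step size = 3.17/2048 V = 1.54785 mV.
Worst-case error for round-to-nearest is half an LSB: 0.7739 mV.

0.7739 mV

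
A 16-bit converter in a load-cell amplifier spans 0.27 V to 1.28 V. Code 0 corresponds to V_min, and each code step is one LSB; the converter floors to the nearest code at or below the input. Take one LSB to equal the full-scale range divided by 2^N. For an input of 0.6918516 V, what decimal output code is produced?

Full-scale range = 1.28 V − (0.27 V) = 1.01 V. LSB = 1.01 V / 2^16 ≈ 15.41 µV.
V_in − V_min = 0.6918516 − (0.27) = 0.4218516 V.
Divide by LSB: 0.4218516 × 65536/1.01 = 27372.7391.
Truncating gives code 27372.

27372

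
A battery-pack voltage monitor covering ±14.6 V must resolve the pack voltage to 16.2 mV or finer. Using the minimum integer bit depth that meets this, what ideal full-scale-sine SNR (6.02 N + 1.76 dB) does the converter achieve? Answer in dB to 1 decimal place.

68.0 dB

The full-scale span is 14.6 − (-14.6) = 29.2 V.
Levels needed ≥ 29.2/16.2 mV = 1802. 2^11 = 2048 suffices, so N_min = 11.
Ideal SNR at N = 11: 6.02·11 + 1.76 = 68.0 dB.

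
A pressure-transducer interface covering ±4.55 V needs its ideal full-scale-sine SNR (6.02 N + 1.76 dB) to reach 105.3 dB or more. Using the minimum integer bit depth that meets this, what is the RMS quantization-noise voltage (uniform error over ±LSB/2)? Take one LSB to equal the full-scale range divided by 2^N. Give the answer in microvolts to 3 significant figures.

Full-scale range = 4.55 V − (-4.55 V) = 9.1 V.
Solving 6.02 N ≥ 105.3 − 1.76: N ≥ 17.199. Round up → N = 18.
One LSB is 9.1 V / 262144 = 34.714 µV.
σ_q = LSB/√12 = 34.714 µV/3.4641 = 10.0 µV.

10.0 µV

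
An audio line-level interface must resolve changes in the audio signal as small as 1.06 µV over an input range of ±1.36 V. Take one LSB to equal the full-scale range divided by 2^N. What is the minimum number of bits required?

Span: 1.36 V − (-1.36 V) = 2.72 V.
2.72 V / 1.06 µV = 2.566e6. Since 2^21 = 2097152 and 2^22 = 4194304, N = 22.

22 bits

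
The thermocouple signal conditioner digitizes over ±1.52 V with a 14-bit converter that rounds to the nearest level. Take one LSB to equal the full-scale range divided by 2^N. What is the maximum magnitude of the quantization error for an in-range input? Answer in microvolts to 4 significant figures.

The full-scale span is 1.52 − (-1.52) = 3.04 V.
LSB = 3.04 V / 2^14 = 185.547 µV.
A rounding quantizer has |error| ≤ LSB/2 = 92.77 µV.

92.77 µV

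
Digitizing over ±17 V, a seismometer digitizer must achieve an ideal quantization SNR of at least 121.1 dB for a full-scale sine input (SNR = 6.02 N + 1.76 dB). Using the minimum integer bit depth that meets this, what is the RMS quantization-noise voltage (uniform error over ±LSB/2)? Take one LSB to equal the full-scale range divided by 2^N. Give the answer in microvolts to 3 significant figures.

9.36 µV

The full-scale span is 17 − (-17) = 34 V.
N ≥ (121.1 − 1.76)/6.02 = 19.824 → N_min = 20.
One LSB is 34 V / 1048576 = 32.425 µV.
σ_q = LSB/√12 = 32.425 µV/3.4641 = 9.36 µV.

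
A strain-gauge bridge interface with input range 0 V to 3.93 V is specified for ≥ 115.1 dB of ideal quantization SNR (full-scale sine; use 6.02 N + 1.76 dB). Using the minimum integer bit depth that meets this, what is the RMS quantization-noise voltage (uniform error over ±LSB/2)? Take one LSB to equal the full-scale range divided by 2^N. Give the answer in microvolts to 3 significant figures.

2.16 µV

Range is 3.93 V.
Required N = ⌈(115.1 − 1.76)/6.02⌉ = ⌈18.827⌉ = 19.
Step size = 3.93/524288 V = 7.4959 µV.
V_rms = LSB/√12 = 2.16 µV.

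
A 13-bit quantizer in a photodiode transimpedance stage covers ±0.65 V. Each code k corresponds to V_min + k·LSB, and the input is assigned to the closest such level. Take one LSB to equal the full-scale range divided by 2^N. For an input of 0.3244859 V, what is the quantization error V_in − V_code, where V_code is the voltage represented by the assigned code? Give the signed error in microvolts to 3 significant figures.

−38.0 µV

The full-scale span is 0.65 − (-0.65) = 1.3 V. LSB = 1.3 V / 2^13 ≈ 158.7 µV.
(V_in − V_min)/LSB = (0.3244859 − (-0.65)) × 8192/1.3 = 6140.7604 → nearest code k = 6141.
Reconstructed level: -0.65 + 6141 × 1.3/8192 V = 0.3245239258 V.
V_in − V_code = 0.3244859 − (0.3245239258) = −38.0 µV.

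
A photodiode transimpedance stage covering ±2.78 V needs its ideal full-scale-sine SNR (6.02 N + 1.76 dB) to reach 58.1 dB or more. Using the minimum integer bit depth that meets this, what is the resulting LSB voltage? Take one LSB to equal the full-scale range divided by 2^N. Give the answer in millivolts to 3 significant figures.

The full-scale span is 2.78 − (-2.78) = 5.56 V.
N ≥ (58.1 − 1.76)/6.02 = 9.359 → N_min = 10.
LSB = 5.56 V ÷ 2^10 = 5.56/1024 V = 5.43 mV.

5.43 mV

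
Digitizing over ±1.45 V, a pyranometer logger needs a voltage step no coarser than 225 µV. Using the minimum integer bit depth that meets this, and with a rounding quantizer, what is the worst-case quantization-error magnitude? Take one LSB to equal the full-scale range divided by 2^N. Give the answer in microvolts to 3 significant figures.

88.5 µV

The full-scale span is 1.45 − (-1.45) = 2.9 V.
Levels needed ≥ 2.9/225 µV = 12890. 2^14 = 16384 suffices, so N_min = 14.
LSB = 2.9 V / 2^14 = 177.00 µV.
Max error for round-to-nearest is LSB/2 = 88.5 µV.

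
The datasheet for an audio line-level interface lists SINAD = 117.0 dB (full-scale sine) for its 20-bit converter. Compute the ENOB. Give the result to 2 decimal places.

19.14 bits

ENOB = (SINAD − 1.76) / 6.02 = (117.0 − 1.76) / 6.02 = 115.24 / 6.02 = 19.1429.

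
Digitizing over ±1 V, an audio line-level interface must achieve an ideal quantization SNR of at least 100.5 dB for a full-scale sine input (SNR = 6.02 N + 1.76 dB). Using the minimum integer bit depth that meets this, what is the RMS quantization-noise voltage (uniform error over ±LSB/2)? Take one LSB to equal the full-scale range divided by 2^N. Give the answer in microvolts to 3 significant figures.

4.40 µV

Full-scale range = 1 V − (-1 V) = 2 V.
Solving 6.02 N ≥ 100.5 − 1.76: N ≥ 16.402. Round up → N = 17.
LSB = 2 V / 2^17 = 15.259 µV.
σ_q = LSB/√12 = 15.259 µV/3.4641 = 4.40 µV.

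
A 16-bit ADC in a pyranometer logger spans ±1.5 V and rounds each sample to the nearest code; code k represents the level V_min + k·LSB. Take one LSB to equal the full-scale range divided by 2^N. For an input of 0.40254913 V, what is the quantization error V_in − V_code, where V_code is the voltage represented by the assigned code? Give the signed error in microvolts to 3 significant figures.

Full-scale range = 1.5 V − (-1.5 V) = 3 V. LSB = 3 V / 2^16 ≈ 45.78 µV.
Position in LSBs: (0.40254913 − (-1.5)) × 65536/3 = 41561.8199; rounding gives k = 41562.
Reconstructed level: -1.5 + 41562 × 3/65536 V = 0.40255737305 V.
V_in − V_code = 0.40254913 − (0.40255737305) = −8.24 µV.

−8.24 µV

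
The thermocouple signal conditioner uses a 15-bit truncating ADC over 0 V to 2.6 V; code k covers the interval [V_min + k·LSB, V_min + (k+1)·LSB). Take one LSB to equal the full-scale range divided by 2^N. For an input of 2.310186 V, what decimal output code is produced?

Full-scale range = 2.6 V. LSB = 2.6 V / 2^15 ≈ 79.35 µV.
(V_in − V_min) × 2^15/range = (2.310186 − (0)) × 32768/2.6 = 29115.452.
Floor → code = 29115.

29115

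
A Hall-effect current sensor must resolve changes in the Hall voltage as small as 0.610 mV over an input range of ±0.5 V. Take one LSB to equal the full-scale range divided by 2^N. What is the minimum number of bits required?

11 bits

The full-scale span is 0.5 − (-0.5) = 1 V.
Need 2^N ≥ 1 V / 0.610 mV = 1639 → N_min = 11.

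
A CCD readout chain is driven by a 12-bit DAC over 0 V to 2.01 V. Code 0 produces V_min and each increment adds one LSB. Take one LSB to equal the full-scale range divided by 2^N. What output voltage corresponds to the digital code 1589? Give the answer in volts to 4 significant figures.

0.7798 V

Range is 2.01 V. LSB = 2.01 V / 2^12.
Output = V_min + (1589/4096) × range = 0 + 0.387939 × 2.01 V
      = 0 + 0.779758 = 0.779758 V.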